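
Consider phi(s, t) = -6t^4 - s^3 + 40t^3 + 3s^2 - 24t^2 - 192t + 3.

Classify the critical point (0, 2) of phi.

The mixed partial ∂²phi/∂s∂t is 0, so the Hessian at any point is diag(phi_ss, phi_tt) = diag(6(-s + 1), 24(-3t^2 + 10t - 2)).
At (0, 2): H = diag(6, 144).
Both eigenvalues are positive, so H is positive definite: a local minimum.

local minimum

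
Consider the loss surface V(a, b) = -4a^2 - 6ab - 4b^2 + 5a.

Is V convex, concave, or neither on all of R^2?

V is quadratic, so its Hessian is the constant matrix H = [[-8, -6], [-6, -8]].
det(H) = 28, tr(H) = -16.
det(H) > 0 and tr(H) < 0, so H is negative definite everywhere: concave.

concave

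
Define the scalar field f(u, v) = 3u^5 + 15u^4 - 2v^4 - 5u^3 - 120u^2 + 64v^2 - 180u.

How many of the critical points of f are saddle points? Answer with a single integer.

6

f separates as a function of u plus a function of v, so ∇f=0 decouples.
∂f/∂u = 15(u - 2)(u + 1)(u + 2)(u + 3) = 0 at u ∈ {-3, -2, -1, 2}; ∂f/∂v = -8v(v - 4)(v + 4) = 0 at v ∈ {-4, 0, 4}.
The Hessian is diagonal: diag(f_uu, f_vv). Second derivatives: f_uu(-3)=-150, f_uu(-2)=60, f_uu(-1)=-90, f_uu(2)=900; f_vv(-4)=-256, f_vv(0)=128, f_vv(4)=-256.
Saddle points occur where the two diagonal entries have opposite signs: (-3, 0), (-2, -4), (-2, 4), (-1, 0), (2, -4), (2, 4). Count: 6.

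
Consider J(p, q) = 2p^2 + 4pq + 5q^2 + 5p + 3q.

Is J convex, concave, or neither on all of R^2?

J is quadratic, so its Hessian is the constant matrix H = [[4, 4], [4, 10]].
det(H) = 24, tr(H) = 14.
det(H) > 0 and tr(H) > 0, so H is positive definite everywhere: convex.

convex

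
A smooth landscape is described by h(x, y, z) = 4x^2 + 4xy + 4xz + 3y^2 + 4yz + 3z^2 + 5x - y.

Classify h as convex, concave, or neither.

convex

h is quadratic, so its Hessian is the constant matrix H = [[8, 4, 4], [4, 6, 4], [4, 4, 6]].
Leading principal minors: 8, 32, 96.
All positive ⇒ H ≻ 0 ⇒ convex.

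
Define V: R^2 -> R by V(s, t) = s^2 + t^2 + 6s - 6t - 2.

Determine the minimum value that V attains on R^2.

V(s,t) separates as P(s) + Q(t) − 2, so its minimum is min P + min Q − 2.
P'(s) = 2s + 6 vanishes at s ∈ {-3}; Q'(t) = 2(t - 3) vanishes at t ∈ {3}.
Local minima of P (where P''>0): P(-3)=-9. Local minima of Q: Q(3)=-9.
So the global minimum of V is P(-3) + Q(3) − 2 = -9 − 9 − 2 = -20, attained at (-3, 3).

-20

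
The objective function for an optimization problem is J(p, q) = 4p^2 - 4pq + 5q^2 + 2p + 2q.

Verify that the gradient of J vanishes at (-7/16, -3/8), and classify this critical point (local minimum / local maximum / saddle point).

local minimum

∇J = (8p - 4q + 2, -4p + 10q + 2); substituting (-7/16, -3/8) gives ∇J = (0, 0), so (-7/16, -3/8) is indeed a critical point.
The Hessian of J is constant: H = [[8, -4], [-4, 10]].
det(H) = 8·10 − (-4)² = 64.
det(H) > 0 and tr(H) = 18 > 0, so H is positive definite and the point is a local minimum.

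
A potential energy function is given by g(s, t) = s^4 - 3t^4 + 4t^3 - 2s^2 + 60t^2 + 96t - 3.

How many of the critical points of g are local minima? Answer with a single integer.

2

g separates as a function of s plus a function of t, so ∇g=0 decouples.
∂g/∂s = 4s(s - 1)(s + 1) = 0 at s ∈ {-1, 0, 1}; ∂g/∂t = -12(t - 4)(t + 1)(t + 2) = 0 at t ∈ {-2, -1, 4}.
The Hessian is diagonal: diag(g_ss, g_tt). Second derivatives: g_ss(-1)=8, g_ss(0)=-4, g_ss(1)=8; g_tt(-2)=-72, g_tt(-1)=60, g_tt(4)=-360.
Local minima occur where both diagonal entries positive: (-1, -1), (1, -1). Count: 2.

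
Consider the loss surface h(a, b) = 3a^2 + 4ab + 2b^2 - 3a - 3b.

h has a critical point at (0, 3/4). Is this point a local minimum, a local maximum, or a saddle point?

The Hessian of h is constant: H = [[6, 4], [4, 4]].
det(H) = 6·4 − 4² = 8.
det(H) > 0 and tr(H) = 10 > 0, so H is positive definite and the point is a local minimum.

local minimum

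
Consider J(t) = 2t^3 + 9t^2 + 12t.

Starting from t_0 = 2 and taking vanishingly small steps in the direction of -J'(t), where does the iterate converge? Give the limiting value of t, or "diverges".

J'(t) = 6(t + 1)(t + 2), so J'(2) = 72.
Gradient descent moves in the -J' direction, i.e. t is decreasing.
The nearest critical point in that direction is t = -1, where J'' = 6 > 0 (a local minimum). The iterate converges there.

-1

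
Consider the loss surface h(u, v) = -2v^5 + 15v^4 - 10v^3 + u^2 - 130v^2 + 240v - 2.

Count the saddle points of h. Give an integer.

2

h separates as a function of u plus a function of v, so ∇h=0 decouples.
∂h/∂u = 2u = 0 at u ∈ {0}; ∂h/∂v = -10(v - 4)(v - 3)(v - 1)(v + 2) = 0 at v ∈ {-2, 1, 3, 4}.
The Hessian is diagonal: diag(h_uu, h_vv). Second derivatives: h_uu(0)=2; h_vv(-2)=900, h_vv(1)=-180, h_vv(3)=100, h_vv(4)=-180.
Saddle points occur where the two diagonal entries have opposite signs: (0, 1), (0, 4). Count: 2.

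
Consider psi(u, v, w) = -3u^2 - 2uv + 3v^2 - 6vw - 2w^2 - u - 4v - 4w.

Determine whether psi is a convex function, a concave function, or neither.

psi is quadratic, so its Hessian is the constant matrix H = [[-6, -2, 0], [-2, 6, -6], [0, -6, -4]].
Leading principal minors: -6, -40, 376.
Neither pattern holds ⇒ H is indefinite ⇒ neither convex nor concave.

neither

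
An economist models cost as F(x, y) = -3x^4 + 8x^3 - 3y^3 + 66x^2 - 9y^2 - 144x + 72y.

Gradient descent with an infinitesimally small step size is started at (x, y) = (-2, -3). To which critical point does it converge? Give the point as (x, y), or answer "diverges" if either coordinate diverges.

F is separable, so gradient descent decouples: x follows -∂F/∂x, y follows -∂F/∂y.
∂F/∂x = -12(x - 4)(x - 1)(x + 3); at x=-2 this is -216, so x increases.
∂F/∂y = -9(y - 2)(y + 4); at y=-3 this is 45, so y decreases.
x converges to its nearest critical value 1 (a local min of the x-part); y converges to -4. The iterate converges to (1, -4).

(1, -4)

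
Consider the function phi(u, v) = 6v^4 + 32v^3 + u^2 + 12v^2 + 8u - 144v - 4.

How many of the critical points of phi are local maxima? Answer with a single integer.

0

phi separates as a function of u plus a function of v, so ∇phi=0 decouples.
∂phi/∂u = 2(u + 4) = 0 at u ∈ {-4}; ∂phi/∂v = 24(v - 1)(v + 2)(v + 3) = 0 at v ∈ {-3, -2, 1}.
The Hessian is diagonal: diag(phi_uu, phi_vv). Second derivatives: phi_uu(-4)=2; phi_vv(-3)=96, phi_vv(-2)=-72, phi_vv(1)=288.
Local maxima occur where both diagonal entries negative: none. Count: 0.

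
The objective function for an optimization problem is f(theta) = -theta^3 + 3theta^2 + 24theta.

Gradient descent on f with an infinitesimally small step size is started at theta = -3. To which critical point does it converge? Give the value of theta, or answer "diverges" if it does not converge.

f'(theta) = -3(theta - 4)(theta + 2), so f'(-3) = -21.
Gradient descent moves in the -f' direction, i.e. theta is increasing.
The nearest critical point in that direction is theta = -2, where f'' = 18 > 0 (a local minimum). The iterate converges there.

-2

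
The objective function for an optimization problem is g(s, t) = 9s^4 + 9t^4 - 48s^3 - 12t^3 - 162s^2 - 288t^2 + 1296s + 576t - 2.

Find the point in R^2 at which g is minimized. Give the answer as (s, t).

g(s,t) separates as P(s) + Q(t) − 2, so its minimum is min P + min Q − 2.
P'(s) = 36(s - 4)(s - 3)(s + 3) vanishes at s ∈ {-3, 3, 4}; Q'(t) = 36(t - 4)(t - 1)(t + 4) vanishes at t ∈ {-4, 1, 4}.
Local minima of P (where P''>0): P(-3)=-3321, P(4)=1824. Local minima of Q: Q(-4)=-3840, Q(4)=-768.
So the global minimum of g is P(-3) + Q(-4) − 2 = -3321 − 3840 − 2 = -7163, attained at (-3, -4).

(-3, -4)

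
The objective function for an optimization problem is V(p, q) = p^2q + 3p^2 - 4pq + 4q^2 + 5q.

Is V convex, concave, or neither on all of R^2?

neither

The term p^2q is cubic, so the Hessian is not constant.
∂²V/∂p² = 2q + 6, which takes both signs as q varies (negative for sufficiently negative q). A diagonal entry of the Hessian changing sign means the Hessian is neither positive- nor negative-semidefinite on all of R^2.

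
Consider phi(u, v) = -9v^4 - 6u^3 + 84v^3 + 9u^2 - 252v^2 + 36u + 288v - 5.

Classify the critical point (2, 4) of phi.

The mixed partial ∂²phi/∂u∂v is 0, so the Hessian at any point is diag(phi_uu, phi_vv) = diag(18(-2u + 1), 36(-3v^2 + 14v - 14)).
At (2, 4): H = diag(-54, -216).
Both eigenvalues are negative, so H is negative definite: a local maximum.

local maximum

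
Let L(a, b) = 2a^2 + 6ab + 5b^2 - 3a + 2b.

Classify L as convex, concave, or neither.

L is quadratic, so its Hessian is the constant matrix H = [[4, 6], [6, 10]].
det(H) = 4, tr(H) = 14.
det(H) > 0 and tr(H) > 0, so H is positive definite everywhere: convex.

convex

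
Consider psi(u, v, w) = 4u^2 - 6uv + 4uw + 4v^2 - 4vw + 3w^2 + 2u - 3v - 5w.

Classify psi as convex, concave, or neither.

psi is quadratic, so its Hessian is the constant matrix H = [[8, -6, 4], [-6, 8, -4], [4, -4, 6]].
Leading principal minors: 8, 28, 104.
All positive ⇒ H ≻ 0 ⇒ convex.

convex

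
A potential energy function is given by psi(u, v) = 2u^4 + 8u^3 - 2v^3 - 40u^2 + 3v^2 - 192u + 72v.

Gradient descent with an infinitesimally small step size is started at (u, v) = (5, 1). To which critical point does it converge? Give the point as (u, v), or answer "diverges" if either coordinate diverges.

psi is separable, so gradient descent decouples: u follows -∂psi/∂u, v follows -∂psi/∂v.
∂psi/∂u = 8(u - 3)(u + 2)(u + 4); at u=5 this is 1008, so u decreases.
∂psi/∂v = -6(v - 4)(v + 3); at v=1 this is 72, so v decreases.
u converges to its nearest critical value 3 (a local min of the u-part); v converges to -3. The iterate converges to (3, -3).

(3, -3)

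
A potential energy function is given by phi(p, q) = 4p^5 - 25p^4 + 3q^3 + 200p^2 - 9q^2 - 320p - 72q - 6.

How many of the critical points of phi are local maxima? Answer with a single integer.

phi separates as a function of p plus a function of q, so ∇phi=0 decouples.
∂phi/∂p = 20(p - 4)(p - 2)(p - 1)(p + 2) = 0 at p ∈ {-2, 1, 2, 4}; ∂phi/∂q = 9(q - 4)(q + 2) = 0 at q ∈ {-2, 4}.
The Hessian is diagonal: diag(phi_pp, phi_qq). Second derivatives: phi_pp(-2)=-1440, phi_pp(1)=180, phi_pp(2)=-160, phi_pp(4)=720; phi_qq(-2)=-54, phi_qq(4)=54.
Local maxima occur where both diagonal entries negative: (-2, -2), (2, -2). Count: 2.

2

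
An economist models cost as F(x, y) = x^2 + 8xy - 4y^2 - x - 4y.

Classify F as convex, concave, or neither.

F is quadratic, so its Hessian is the constant matrix H = [[2, 8], [8, -8]].
det(H) = -80, tr(H) = -6.
det(H) < 0, so H is indefinite: neither convex nor concave.

neither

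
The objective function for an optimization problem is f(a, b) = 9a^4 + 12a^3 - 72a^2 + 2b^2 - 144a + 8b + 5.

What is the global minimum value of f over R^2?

f(a,b) separates as P(a) + Q(b) + 5, so its minimum is min P + min Q + 5.
P'(a) = 36(a - 2)(a + 1)(a + 2) vanishes at a ∈ {-2, -1, 2}; Q'(b) = 4b + 8 vanishes at b ∈ {-2}.
Local minima of P (where P''>0): P(-2)=48, P(2)=-336. Local minima of Q: Q(-2)=-8.
So the global minimum of f is P(2) + Q(-2) + 5 = -336 − 8 + 5 = -339, attained at (2, -2).

-339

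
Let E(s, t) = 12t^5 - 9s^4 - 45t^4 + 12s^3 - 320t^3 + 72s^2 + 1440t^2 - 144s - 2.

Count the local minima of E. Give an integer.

E separates as a function of s plus a function of t, so ∇E=0 decouples.
∂E/∂s = -36(s - 2)(s - 1)(s + 2) = 0 at s ∈ {-2, 1, 2}; ∂E/∂t = 60t(t - 4)(t - 3)(t + 4) = 0 at t ∈ {-4, 0, 3, 4}.
The Hessian is diagonal: diag(E_ss, E_tt). Second derivatives: E_ss(-2)=-432, E_ss(1)=108, E_ss(2)=-144; E_tt(-4)=-13440, E_tt(0)=2880, E_tt(3)=-1260, E_tt(4)=1920.
Local minima occur where both diagonal entries positive: (1, 0), (1, 4). Count: 2.

2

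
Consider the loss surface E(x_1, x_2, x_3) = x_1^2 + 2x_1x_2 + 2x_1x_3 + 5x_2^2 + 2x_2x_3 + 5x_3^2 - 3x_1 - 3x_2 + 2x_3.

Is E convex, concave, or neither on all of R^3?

convex

E is quadratic, so its Hessian is the constant matrix H = [[2, 2, 2], [2, 10, 2], [2, 2, 10]].
Leading principal minors: 2, 16, 128.
All positive ⇒ H ≻ 0 ⇒ convex.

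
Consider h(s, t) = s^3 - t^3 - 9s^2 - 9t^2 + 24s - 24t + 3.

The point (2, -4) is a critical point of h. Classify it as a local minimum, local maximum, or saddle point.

saddle point

The mixed partial ∂²h/∂s∂t is 0, so the Hessian at any point is diag(h_ss, h_tt) = diag(6(s - 3), -6(t + 3)).
At (2, -4): H = diag(-6, 6).
The eigenvalues have opposite signs, so H is indefinite: a saddle point.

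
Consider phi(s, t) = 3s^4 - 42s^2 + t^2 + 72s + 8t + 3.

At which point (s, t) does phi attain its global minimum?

phi(s,t) separates as P(s) + Q(t) + 3, so its minimum is min P + min Q + 3.
P'(s) = 12(s - 2)(s - 1)(s + 3) vanishes at s ∈ {-3, 1, 2}; Q'(t) = 2(t + 4) vanishes at t ∈ {-4}.
Local minima of P (where P''>0): P(-3)=-351, P(2)=24. Local minima of Q: Q(-4)=-16.
So the global minimum of phi is P(-3) + Q(-4) + 3 = -351 − 16 + 3 = -364, attained at (-3, -4).

(-3, -4)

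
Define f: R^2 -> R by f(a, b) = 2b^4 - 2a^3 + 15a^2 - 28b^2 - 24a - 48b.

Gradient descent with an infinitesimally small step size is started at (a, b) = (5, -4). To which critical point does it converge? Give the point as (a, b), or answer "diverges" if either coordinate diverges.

diverges

f is separable, so gradient descent decouples: a follows -∂f/∂a, b follows -∂f/∂b.
∂f/∂a = -6(a - 4)(a - 1); at a=5 this is -24, so a increases.
∂f/∂b = 8(b - 3)(b + 1)(b + 2); at b=-4 this is -336, so b increases.
The a-coordinate has no critical point in that direction and runs off to infinity.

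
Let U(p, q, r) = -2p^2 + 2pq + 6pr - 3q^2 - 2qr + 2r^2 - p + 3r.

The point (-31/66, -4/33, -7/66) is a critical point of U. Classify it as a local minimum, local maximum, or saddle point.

saddle point

The Hessian is constant: H = [[-4, 2, 6], [2, -6, -2], [6, -2, 4]].
Leading principal minors: Δ₁ = -4, Δ₂ = 20, Δ₃ = 264.
The minors fit neither the all-positive nor the alternating-sign pattern, so H is indefinite: a saddle point.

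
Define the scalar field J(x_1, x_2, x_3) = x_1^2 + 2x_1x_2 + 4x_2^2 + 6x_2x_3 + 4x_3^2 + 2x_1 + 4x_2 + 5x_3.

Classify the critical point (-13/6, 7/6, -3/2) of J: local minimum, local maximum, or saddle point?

The Hessian is constant: H = [[2, 2, 0], [2, 8, 6], [0, 6, 8]].
Leading principal minors: Δ₁ = 2, Δ₂ = 12, Δ₃ = 24.
All leading minors are positive, so H is positive definite: a local minimum.

local minimum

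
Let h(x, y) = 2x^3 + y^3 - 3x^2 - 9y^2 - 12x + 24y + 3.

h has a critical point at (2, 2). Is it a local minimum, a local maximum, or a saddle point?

saddle point

The mixed partial ∂²h/∂x∂y is 0, so the Hessian at any point is diag(h_xx, h_yy) = diag(6(2x - 1), 6(y - 3)).
At (2, 2): H = diag(18, -6).
The eigenvalues have opposite signs, so H is indefinite: a saddle point.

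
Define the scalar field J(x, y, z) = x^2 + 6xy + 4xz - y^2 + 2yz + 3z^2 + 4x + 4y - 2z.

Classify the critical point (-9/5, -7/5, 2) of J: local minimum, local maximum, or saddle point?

The Hessian is constant: H = [[2, 6, 4], [6, -2, 2], [4, 2, 6]].
Leading principal minors: Δ₁ = 2, Δ₂ = -40, Δ₃ = -120.
The minors fit neither the all-positive nor the alternating-sign pattern, so H is indefinite: a saddle point.

saddle point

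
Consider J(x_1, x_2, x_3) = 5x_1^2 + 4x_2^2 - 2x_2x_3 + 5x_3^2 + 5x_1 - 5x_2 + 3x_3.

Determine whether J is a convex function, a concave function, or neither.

J is quadratic, so its Hessian is the constant matrix H = [[10, 0, 0], [0, 8, -2], [0, -2, 10]].
Leading principal minors: 10, 80, 760.
All positive ⇒ H ≻ 0 ⇒ convex.

convex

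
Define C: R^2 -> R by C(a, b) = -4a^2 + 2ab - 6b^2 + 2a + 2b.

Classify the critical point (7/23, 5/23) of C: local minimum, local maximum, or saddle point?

The Hessian of C is constant: H = [[-8, 2], [2, -12]].
det(H) = (-8)·(-12) − 2² = 92.
det(H) > 0 and tr(H) = -20 < 0, so H is negative definite and the point is a local maximum.

local maximum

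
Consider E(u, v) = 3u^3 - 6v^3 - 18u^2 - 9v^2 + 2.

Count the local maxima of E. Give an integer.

1

E separates as a function of u plus a function of v, so ∇E=0 decouples.
∂E/∂u = 9u(u - 4) = 0 at u ∈ {0, 4}; ∂E/∂v = -18v(v + 1) = 0 at v ∈ {-1, 0}.
The Hessian is diagonal: diag(E_uu, E_vv). Second derivatives: E_uu(0)=-36, E_uu(4)=36; E_vv(-1)=18, E_vv(0)=-18.
Local maxima occur where both diagonal entries negative: (0, 0). Count: 1.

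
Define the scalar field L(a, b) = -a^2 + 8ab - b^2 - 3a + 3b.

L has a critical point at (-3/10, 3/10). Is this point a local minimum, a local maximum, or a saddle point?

saddle point

The Hessian of L is constant: H = [[-2, 8], [8, -2]].
det(H) = (-2)·(-2) − 8² = -60.
Since det(H) < 0, H is indefinite and the critical point is a saddle point.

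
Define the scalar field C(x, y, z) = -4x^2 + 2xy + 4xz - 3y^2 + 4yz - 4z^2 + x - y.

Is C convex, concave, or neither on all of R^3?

concave

C is quadratic, so its Hessian is the constant matrix H = [[-8, 2, 4], [2, -6, 4], [4, 4, -8]].
Leading principal minors: -8, 44, -64.
Signs alternate −, +, − ⇒ H ≺ 0 ⇒ concave.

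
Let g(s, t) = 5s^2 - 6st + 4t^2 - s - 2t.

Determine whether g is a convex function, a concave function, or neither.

convex

g is quadratic, so its Hessian is the constant matrix H = [[10, -6], [-6, 8]].
det(H) = 44, tr(H) = 18.
det(H) > 0 and tr(H) > 0, so H is positive definite everywhere: convex.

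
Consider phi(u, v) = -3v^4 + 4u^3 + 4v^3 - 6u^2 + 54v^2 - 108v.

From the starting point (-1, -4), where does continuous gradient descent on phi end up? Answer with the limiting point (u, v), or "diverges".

diverges

phi is separable, so gradient descent decouples: u follows -∂phi/∂u, v follows -∂phi/∂v.
∂phi/∂u = 12u(u - 1); at u=-1 this is 24, so u decreases.
∂phi/∂v = -12(v - 3)(v - 1)(v + 3); at v=-4 this is 420, so v decreases.
The u-coordinate has no critical point in that direction and runs off to infinity.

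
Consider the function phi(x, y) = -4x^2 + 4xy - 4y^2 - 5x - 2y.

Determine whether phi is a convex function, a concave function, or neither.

phi is quadratic, so its Hessian is the constant matrix H = [[-8, 4], [4, -8]].
det(H) = 48, tr(H) = -16.
det(H) > 0 and tr(H) < 0, so H is negative definite everywhere: concave.

concave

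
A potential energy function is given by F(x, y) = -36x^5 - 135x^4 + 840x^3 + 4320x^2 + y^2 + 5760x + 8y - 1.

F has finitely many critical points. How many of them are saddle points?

2

F separates as a function of x plus a function of y, so ∇F=0 decouples.
∂F/∂x = -180(x - 4)(x + 1)(x + 2)(x + 4) = 0 at x ∈ {-4, -2, -1, 4}; ∂F/∂y = 2(y + 4) = 0 at y ∈ {-4}.
The Hessian is diagonal: diag(F_xx, F_yy). Second derivatives: F_xx(-4)=8640, F_xx(-2)=-2160, F_xx(-1)=2700, F_xx(4)=-43200; F_yy(-4)=2.
Saddle points occur where the two diagonal entries have opposite signs: (-2, -4), (4, -4). Count: 2.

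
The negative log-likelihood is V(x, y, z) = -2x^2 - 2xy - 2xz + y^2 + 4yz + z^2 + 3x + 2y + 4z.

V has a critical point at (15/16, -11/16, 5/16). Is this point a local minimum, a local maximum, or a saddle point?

saddle point

The Hessian is constant: H = [[-4, -2, -2], [-2, 2, 4], [-2, 4, 2]].
Leading principal minors: Δ₁ = -4, Δ₂ = -12, Δ₃ = 64.
The minors fit neither the all-positive nor the alternating-sign pattern, so H is indefinite: a saddle point.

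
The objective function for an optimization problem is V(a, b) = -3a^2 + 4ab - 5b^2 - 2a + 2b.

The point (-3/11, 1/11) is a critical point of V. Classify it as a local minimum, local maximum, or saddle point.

The Hessian of V is constant: H = [[-6, 4], [4, -10]].
det(H) = (-6)·(-10) − 4² = 44.
det(H) > 0 and tr(H) = -16 < 0, so H is negative definite and the point is a local maximum.

local maximum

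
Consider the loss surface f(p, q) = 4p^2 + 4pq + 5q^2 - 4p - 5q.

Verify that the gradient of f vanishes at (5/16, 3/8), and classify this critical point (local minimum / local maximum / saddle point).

local minimum

∇f = (8p + 4q - 4, 4p + 10q - 5); substituting (5/16, 3/8) gives ∇f = (0, 0), so (5/16, 3/8) is indeed a critical point.
The Hessian of f is constant: H = [[8, 4], [4, 10]].
det(H) = 8·10 − 4² = 64.
det(H) > 0 and tr(H) = 18 > 0, so H is positive definite and the point is a local minimum.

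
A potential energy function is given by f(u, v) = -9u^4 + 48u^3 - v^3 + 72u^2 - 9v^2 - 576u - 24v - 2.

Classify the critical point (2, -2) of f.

The mixed partial ∂²f/∂u∂v is 0, so the Hessian at any point is diag(f_uu, f_vv) = diag(36(-3u^2 + 8u + 4), -6(v + 3)).
At (2, -2): H = diag(288, -6).
The eigenvalues have opposite signs, so H is indefinite: a saddle point.

saddle point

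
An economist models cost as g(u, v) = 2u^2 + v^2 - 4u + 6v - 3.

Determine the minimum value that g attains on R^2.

-14

g(u,v) separates as P(u) + Q(v) − 3, so its minimum is min P + min Q − 3.
P'(u) = 4u - 4 vanishes at u ∈ {1}; Q'(v) = 2v + 6 vanishes at v ∈ {-3}.
Local minima of P (where P''>0): P(1)=-2. Local minima of Q: Q(-3)=-9.
So the global minimum of g is P(1) + Q(-3) − 3 = -2 − 9 − 3 = -14, attained at (1, -3).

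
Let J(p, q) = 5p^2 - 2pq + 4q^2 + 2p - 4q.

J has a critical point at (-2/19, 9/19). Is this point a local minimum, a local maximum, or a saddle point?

local minimum

The Hessian of J is constant: H = [[10, -2], [-2, 8]].
det(H) = 10·8 − (-2)² = 76.
det(H) > 0 and tr(H) = 18 > 0, so H is positive definite and the point is a local minimum.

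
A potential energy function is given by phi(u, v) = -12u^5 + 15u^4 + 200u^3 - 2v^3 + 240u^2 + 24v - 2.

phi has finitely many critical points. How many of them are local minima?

2

phi separates as a function of u plus a function of v, so ∇phi=0 decouples.
∂phi/∂u = -60u(u - 4)(u + 1)(u + 2) = 0 at u ∈ {-2, -1, 0, 4}; ∂phi/∂v = -6(v - 2)(v + 2) = 0 at v ∈ {-2, 2}.
The Hessian is diagonal: diag(phi_uu, phi_vv). Second derivatives: phi_uu(-2)=720, phi_uu(-1)=-300, phi_uu(0)=480, phi_uu(4)=-7200; phi_vv(-2)=24, phi_vv(2)=-24.
Local minima occur where both diagonal entries positive: (-2, -2), (0, -2). Count: 2.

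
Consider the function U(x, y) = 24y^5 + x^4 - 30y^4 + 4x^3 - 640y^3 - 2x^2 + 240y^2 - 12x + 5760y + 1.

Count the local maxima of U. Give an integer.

2

U separates as a function of x plus a function of y, so ∇U=0 decouples.
∂U/∂x = 4(x - 1)(x + 1)(x + 3) = 0 at x ∈ {-3, -1, 1}; ∂U/∂y = 120(y - 4)(y - 2)(y + 2)(y + 3) = 0 at y ∈ {-3, -2, 2, 4}.
The Hessian is diagonal: diag(U_xx, U_yy). Second derivatives: U_xx(-3)=32, U_xx(-1)=-16, U_xx(1)=32; U_yy(-3)=-4200, U_yy(-2)=2880, U_yy(2)=-4800, U_yy(4)=10080.
Local maxima occur where both diagonal entries negative: (-1, -3), (-1, 2). Count: 2.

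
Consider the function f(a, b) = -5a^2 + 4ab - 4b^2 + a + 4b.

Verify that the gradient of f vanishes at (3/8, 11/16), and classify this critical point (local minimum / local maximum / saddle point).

∇f = (-10a + 4b + 1, 4a - 8b + 4); substituting (3/8, 11/16) gives ∇f = (0, 0), so (3/8, 11/16) is indeed a critical point.
The Hessian of f is constant: H = [[-10, 4], [4, -8]].
det(H) = (-10)·(-8) − 4² = 64.
det(H) > 0 and tr(H) = -18 < 0, so H is negative definite and the point is a local maximum.

local maximum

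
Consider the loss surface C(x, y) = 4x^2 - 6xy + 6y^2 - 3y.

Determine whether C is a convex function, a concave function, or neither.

convex

C is quadratic, so its Hessian is the constant matrix H = [[8, -6], [-6, 12]].
det(H) = 60, tr(H) = 20.
det(H) > 0 and tr(H) > 0, so H is positive definite everywhere: convex.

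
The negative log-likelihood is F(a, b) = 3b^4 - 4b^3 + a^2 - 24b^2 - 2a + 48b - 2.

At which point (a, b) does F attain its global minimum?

F(a,b) separates as P(a) + Q(b) − 2, so its minimum is min P + min Q − 2.
P'(a) = 2a - 2 vanishes at a ∈ {1}; Q'(b) = 12(b - 2)(b - 1)(b + 2) vanishes at b ∈ {-2, 1, 2}.
Local minima of P (where P''>0): P(1)=-1. Local minima of Q: Q(-2)=-112, Q(2)=16.
So the global minimum of F is P(1) + Q(-2) − 2 = -1 − 112 − 2 = -115, attained at (1, -2).

(1, -2)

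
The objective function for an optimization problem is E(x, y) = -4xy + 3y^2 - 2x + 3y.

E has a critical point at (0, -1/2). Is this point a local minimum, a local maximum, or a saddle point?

saddle point

The Hessian of E is constant: H = [[0, -4], [-4, 6]].
det(H) = 0·6 − (-4)² = -16.
Since det(H) < 0, H is indefinite and the critical point is a saddle point.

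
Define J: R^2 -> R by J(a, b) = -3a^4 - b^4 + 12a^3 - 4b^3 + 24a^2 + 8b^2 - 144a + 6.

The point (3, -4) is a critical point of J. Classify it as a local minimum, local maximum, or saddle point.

The mixed partial ∂²J/∂a∂b is 0, so the Hessian at any point is diag(J_aa, J_bb) = diag(12(-3a^2 + 6a + 4), 4(-3b^2 - 6b + 4)).
At (3, -4): H = diag(-60, -80).
Both eigenvalues are negative, so H is negative definite: a local maximum.

local maximum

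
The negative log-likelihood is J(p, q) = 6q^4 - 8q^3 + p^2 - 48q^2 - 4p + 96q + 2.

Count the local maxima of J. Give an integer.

J separates as a function of p plus a function of q, so ∇J=0 decouples.
∂J/∂p = 2(p - 2) = 0 at p ∈ {2}; ∂J/∂q = 24(q - 2)(q - 1)(q + 2) = 0 at q ∈ {-2, 1, 2}.
The Hessian is diagonal: diag(J_pp, J_qq). Second derivatives: J_pp(2)=2; J_qq(-2)=288, J_qq(1)=-72, J_qq(2)=96.
Local maxima occur where both diagonal entries negative: none. Count: 0.

0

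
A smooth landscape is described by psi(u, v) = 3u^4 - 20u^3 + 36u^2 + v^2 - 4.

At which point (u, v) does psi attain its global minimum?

psi(u,v) separates as P(u) + Q(v) − 4, so its minimum is min P + min Q − 4.
P'(u) = 12u(u - 3)(u - 2) vanishes at u ∈ {0, 2, 3}; Q'(v) = 2v vanishes at v ∈ {0}.
Local minima of P (where P''>0): P(0)=0, P(3)=27. Local minima of Q: Q(0)=0.
So the global minimum of psi is P(0) + Q(0) − 4 = 0 + 0 − 4 = -4, attained at (0, 0).

(0, 0)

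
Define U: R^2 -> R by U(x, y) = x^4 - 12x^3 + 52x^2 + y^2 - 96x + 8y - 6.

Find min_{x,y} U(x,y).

U(x,y) separates as P(x) + Q(y) − 6, so its minimum is min P + min Q − 6.
P'(x) = 4(x - 4)(x - 3)(x - 2) vanishes at x ∈ {2, 3, 4}; Q'(y) = 2y + 8 vanishes at y ∈ {-4}.
Local minima of P (where P''>0): P(2)=-64, P(4)=-64. Local minima of Q: Q(-4)=-16.
So the global minimum of U is P(2) + Q(-4) − 6 = -64 − 16 − 6 = -86, attained at (2, -4).

-86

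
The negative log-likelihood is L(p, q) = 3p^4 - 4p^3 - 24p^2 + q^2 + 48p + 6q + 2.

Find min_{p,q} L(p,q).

L(p,q) separates as A(p) + B(q) + 2, so its minimum is min A + min B + 2.
A'(p) = 12(p - 2)(p - 1)(p + 2) vanishes at p ∈ {-2, 1, 2}; B'(q) = 2q + 6 vanishes at q ∈ {-3}.
Local minima of A (where A''>0): A(-2)=-112, A(2)=16. Local minima of B: B(-3)=-9.
So the global minimum of L is A(-2) + B(-3) + 2 = -112 − 9 + 2 = -119, attained at (-2, -3).

-119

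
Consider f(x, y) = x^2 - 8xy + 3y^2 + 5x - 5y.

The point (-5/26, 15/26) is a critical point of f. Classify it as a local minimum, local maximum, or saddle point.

The Hessian of f is constant: H = [[2, -8], [-8, 6]].
det(H) = 2·6 − (-8)² = -52.
Since det(H) < 0, H is indefinite and the critical point is a saddle point.

saddle point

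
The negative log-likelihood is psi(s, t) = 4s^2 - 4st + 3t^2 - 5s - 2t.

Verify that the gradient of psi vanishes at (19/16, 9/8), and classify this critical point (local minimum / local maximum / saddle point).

local minimum

∇psi = (8s - 4t - 5, -4s + 6t - 2); substituting (19/16, 9/8) gives ∇psi = (0, 0), so (19/16, 9/8) is indeed a critical point.
The Hessian of psi is constant: H = [[8, -4], [-4, 6]].
det(H) = 8·6 − (-4)² = 32.
det(H) > 0 and tr(H) = 14 > 0, so H is positive definite and the point is a local minimum.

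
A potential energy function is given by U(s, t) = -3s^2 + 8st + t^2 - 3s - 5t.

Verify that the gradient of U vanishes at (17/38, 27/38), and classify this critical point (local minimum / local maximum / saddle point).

∇U = (-6s + 8t - 3, 8s + 2t - 5); substituting (17/38, 27/38) gives ∇U = (0, 0), so (17/38, 27/38) is indeed a critical point.
The Hessian of U is constant: H = [[-6, 8], [8, 2]].
det(H) = (-6)·2 − 8² = -76.
Since det(H) < 0, H is indefinite and the critical point is a saddle point.

saddle point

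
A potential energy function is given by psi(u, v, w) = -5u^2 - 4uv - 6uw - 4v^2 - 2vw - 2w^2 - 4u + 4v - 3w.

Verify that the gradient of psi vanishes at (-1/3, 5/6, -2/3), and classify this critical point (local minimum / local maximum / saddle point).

∇psi = (-10u - 4v - 6w - 4, -4u - 8v - 2w + 4, -6u - 2v - 4w - 3); substituting (-1/3, 5/6, -2/3) gives ∇psi = (0, 0, 0), so (-1/3, 5/6, -2/3) is indeed a critical point.
The Hessian is constant: H = [[-10, -4, -6], [-4, -8, -2], [-6, -2, -4]].
Leading principal minors: Δ₁ = -10, Δ₂ = 64, Δ₃ = -24.
The minors alternate sign starting negative (−, +, −), so H is negative definite: a local maximum.

local maximum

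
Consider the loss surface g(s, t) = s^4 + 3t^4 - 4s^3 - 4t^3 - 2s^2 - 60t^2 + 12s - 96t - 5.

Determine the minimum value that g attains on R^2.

-846

g(s,t) separates as P(s) + Q(t) − 5, so its minimum is min P + min Q − 5.
P'(s) = 4(s - 3)(s - 1)(s + 1) vanishes at s ∈ {-1, 1, 3}; Q'(t) = 12(t - 4)(t + 1)(t + 2) vanishes at t ∈ {-2, -1, 4}.
Local minima of P (where P''>0): P(-1)=-9, P(3)=-9. Local minima of Q: Q(-2)=32, Q(4)=-832.
So the global minimum of g is P(-1) + Q(4) − 5 = -9 − 832 − 5 = -846, attained at (-1, 4).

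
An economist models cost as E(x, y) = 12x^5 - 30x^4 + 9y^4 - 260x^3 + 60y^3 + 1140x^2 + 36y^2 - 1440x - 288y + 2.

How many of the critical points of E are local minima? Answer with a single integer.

E separates as a function of x plus a function of y, so ∇E=0 decouples.
∂E/∂x = 60(x - 3)(x - 2)(x - 1)(x + 4) = 0 at x ∈ {-4, 1, 2, 3}; ∂E/∂y = 36(y - 1)(y + 2)(y + 4) = 0 at y ∈ {-4, -2, 1}.
The Hessian is diagonal: diag(E_xx, E_yy). Second derivatives: E_xx(-4)=-12600, E_xx(1)=600, E_xx(2)=-360, E_xx(3)=840; E_yy(-4)=360, E_yy(-2)=-216, E_yy(1)=540.
Local minima occur where both diagonal entries positive: (1, -4), (1, 1), (3, -4), (3, 1). Count: 4.

4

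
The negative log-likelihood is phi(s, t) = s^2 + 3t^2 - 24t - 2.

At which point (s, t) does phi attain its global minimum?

phi(s,t) separates as P(s) + Q(t) − 2, so its minimum is min P + min Q − 2.
P'(s) = 2s vanishes at s ∈ {0}; Q'(t) = 6(t - 4) vanishes at t ∈ {4}.
Local minima of P (where P''>0): P(0)=0. Local minima of Q: Q(4)=-48.
So the global minimum of phi is P(0) + Q(4) − 2 = 0 − 48 − 2 = -50, attained at (0, 4).

(0, 4)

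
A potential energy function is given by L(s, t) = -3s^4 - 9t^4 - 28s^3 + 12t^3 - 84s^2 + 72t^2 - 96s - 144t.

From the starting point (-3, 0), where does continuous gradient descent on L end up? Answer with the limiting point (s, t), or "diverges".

L is separable, so gradient descent decouples: s follows -∂L/∂s, t follows -∂L/∂t.
∂L/∂s = -12(s + 1)(s + 2)(s + 4); at s=-3 this is -24, so s increases.
∂L/∂t = -36(t - 2)(t - 1)(t + 2); at t=0 this is -144, so t increases.
s converges to its nearest critical value -2 (a local min of the s-part); t converges to 1. The iterate converges to (-2, 1).

(-2, 1)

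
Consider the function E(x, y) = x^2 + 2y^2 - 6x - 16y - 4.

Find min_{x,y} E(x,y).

-45

E(x,y) separates as P(x) + Q(y) − 4, so its minimum is min P + min Q − 4.
P'(x) = 2x - 6 vanishes at x ∈ {3}; Q'(y) = 4y - 16 vanishes at y ∈ {4}.
Local minima of P (where P''>0): P(3)=-9. Local minima of Q: Q(4)=-32.
So the global minimum of E is P(3) + Q(4) − 4 = -9 − 32 − 4 = -45, attained at (3, 4).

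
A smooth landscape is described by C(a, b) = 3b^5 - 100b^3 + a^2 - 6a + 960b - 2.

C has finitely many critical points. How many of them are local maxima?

C separates as a function of a plus a function of b, so ∇C=0 decouples.
∂C/∂a = 2(a - 3) = 0 at a ∈ {3}; ∂C/∂b = 15(b - 4)(b - 2)(b + 2)(b + 4) = 0 at b ∈ {-4, -2, 2, 4}.
The Hessian is diagonal: diag(C_aa, C_bb). Second derivatives: C_aa(3)=2; C_bb(-4)=-1440, C_bb(-2)=720, C_bb(2)=-720, C_bb(4)=1440.
Local maxima occur where both diagonal entries negative: none. Count: 0.

0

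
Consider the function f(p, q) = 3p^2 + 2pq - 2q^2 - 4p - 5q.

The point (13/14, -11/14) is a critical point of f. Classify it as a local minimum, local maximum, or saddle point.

The Hessian of f is constant: H = [[6, 2], [2, -4]].
det(H) = 6·(-4) − 2² = -28.
Since det(H) < 0, H is indefinite and the critical point is a saddle point.

saddle point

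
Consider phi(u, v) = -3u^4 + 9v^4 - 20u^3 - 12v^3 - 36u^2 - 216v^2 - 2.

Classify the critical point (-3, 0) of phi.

local maximum

The mixed partial ∂²phi/∂u∂v is 0, so the Hessian at any point is diag(phi_uu, phi_vv) = diag(-12(3u^2 + 10u + 6), 36(3v^2 - 2v - 12)).
At (-3, 0): H = diag(-36, -432).
Both eigenvalues are negative, so H is negative definite: a local maximum.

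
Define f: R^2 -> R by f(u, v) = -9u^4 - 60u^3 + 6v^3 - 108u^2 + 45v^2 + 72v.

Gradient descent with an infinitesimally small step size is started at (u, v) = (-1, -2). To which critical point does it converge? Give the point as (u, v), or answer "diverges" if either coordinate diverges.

(-2, -1)

f is separable, so gradient descent decouples: u follows -∂f/∂u, v follows -∂f/∂v.
∂f/∂u = -36u(u + 2)(u + 3); at u=-1 this is 72, so u decreases.
∂f/∂v = 18(v + 1)(v + 4); at v=-2 this is -36, so v increases.
u converges to its nearest critical value -2 (a local min of the u-part); v converges to -1. The iterate converges to (-2, -1).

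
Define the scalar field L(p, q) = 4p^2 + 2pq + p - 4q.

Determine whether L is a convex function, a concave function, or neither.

neither

L is quadratic, so its Hessian is the constant matrix H = [[8, 2], [2, 0]].
det(H) = -4, tr(H) = 8.
det(H) < 0, so H is indefinite: neither convex nor concave.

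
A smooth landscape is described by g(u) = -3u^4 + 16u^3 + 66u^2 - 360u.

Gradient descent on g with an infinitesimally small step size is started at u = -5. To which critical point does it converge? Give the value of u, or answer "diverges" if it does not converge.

diverges

g'(u) = -12(u - 5)(u - 2)(u + 3), so g'(-5) = 1680.
Gradient descent moves in the -g' direction, i.e. u is decreasing.
There is no critical point below u=-5, and g' keeps the same sign, so the iterate runs off to −∞.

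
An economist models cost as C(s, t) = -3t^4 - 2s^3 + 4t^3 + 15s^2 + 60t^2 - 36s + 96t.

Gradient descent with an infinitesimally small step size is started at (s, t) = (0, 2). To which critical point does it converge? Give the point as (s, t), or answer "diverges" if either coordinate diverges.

(2, -1)

C is separable, so gradient descent decouples: s follows -∂C/∂s, t follows -∂C/∂t.
∂C/∂s = -6(s - 3)(s - 2); at s=0 this is -36, so s increases.
∂C/∂t = -12(t - 4)(t + 1)(t + 2); at t=2 this is 288, so t decreases.
s converges to its nearest critical value 2 (a local min of the s-part); t converges to -1. The iterate converges to (2, -1).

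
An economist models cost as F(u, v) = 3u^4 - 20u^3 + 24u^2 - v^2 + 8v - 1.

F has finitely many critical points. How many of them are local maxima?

F separates as a function of u plus a function of v, so ∇F=0 decouples.
∂F/∂u = 12u(u - 4)(u - 1) = 0 at u ∈ {0, 1, 4}; ∂F/∂v = -2(v - 4) = 0 at v ∈ {4}.
The Hessian is diagonal: diag(F_uu, F_vv). Second derivatives: F_uu(0)=48, F_uu(1)=-36, F_uu(4)=144; F_vv(4)=-2.
Local maxima occur where both diagonal entries negative: (1, 4). Count: 1.

1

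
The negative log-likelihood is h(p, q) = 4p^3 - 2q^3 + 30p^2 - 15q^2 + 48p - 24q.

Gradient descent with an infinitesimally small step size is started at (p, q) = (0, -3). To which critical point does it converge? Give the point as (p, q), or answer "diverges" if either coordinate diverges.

h is separable, so gradient descent decouples: p follows -∂h/∂p, q follows -∂h/∂q.
∂h/∂p = 12(p + 1)(p + 4); at p=0 this is 48, so p decreases.
∂h/∂q = -6(q + 1)(q + 4); at q=-3 this is 12, so q decreases.
p converges to its nearest critical value -1 (a local min of the p-part); q converges to -4. The iterate converges to (-1, -4).

(-1, -4)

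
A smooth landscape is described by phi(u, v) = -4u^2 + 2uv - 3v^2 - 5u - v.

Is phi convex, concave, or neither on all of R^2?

concave

phi is quadratic, so its Hessian is the constant matrix H = [[-8, 2], [2, -6]].
det(H) = 44, tr(H) = -14.
det(H) > 0 and tr(H) < 0, so H is negative definite everywhere: concave.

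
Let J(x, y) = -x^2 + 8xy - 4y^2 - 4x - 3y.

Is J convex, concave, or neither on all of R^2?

J is quadratic, so its Hessian is the constant matrix H = [[-2, 8], [8, -8]].
det(H) = -48, tr(H) = -10.
det(H) < 0, so H is indefinite: neither convex nor concave.

neither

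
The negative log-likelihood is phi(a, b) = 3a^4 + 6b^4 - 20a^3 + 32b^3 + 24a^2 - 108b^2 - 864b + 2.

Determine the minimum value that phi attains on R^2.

phi(a,b) separates as P(a) + Q(b) + 2, so its minimum is min P + min Q + 2.
P'(a) = 12a(a - 4)(a - 1) vanishes at a ∈ {0, 1, 4}; Q'(b) = 24(b - 3)(b + 3)(b + 4) vanishes at b ∈ {-4, -3, 3}.
Local minima of P (where P''>0): P(0)=0, P(4)=-128. Local minima of Q: Q(-4)=1216, Q(3)=-2214.
So the global minimum of phi is P(4) + Q(3) + 2 = -128 − 2214 + 2 = -2340, attained at (4, 3).

-2340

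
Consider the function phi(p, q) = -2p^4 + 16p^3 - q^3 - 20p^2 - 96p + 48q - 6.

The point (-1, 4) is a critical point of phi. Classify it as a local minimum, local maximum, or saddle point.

The mixed partial ∂²phi/∂p∂q is 0, so the Hessian at any point is diag(phi_pp, phi_qq) = diag(8(-3p^2 + 12p - 5), -6q).
At (-1, 4): H = diag(-160, -24).
Both eigenvalues are negative, so H is negative definite: a local maximum.

local maximum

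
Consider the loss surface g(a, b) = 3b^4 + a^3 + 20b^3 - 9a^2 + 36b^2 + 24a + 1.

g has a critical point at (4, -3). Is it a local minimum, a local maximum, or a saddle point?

The mixed partial ∂²g/∂a∂b is 0, so the Hessian at any point is diag(g_aa, g_bb) = diag(6(a - 3), 12(3b^2 + 10b + 6)).
At (4, -3): H = diag(6, 36).
Both eigenvalues are positive, so H is positive definite: a local minimum.

local minimum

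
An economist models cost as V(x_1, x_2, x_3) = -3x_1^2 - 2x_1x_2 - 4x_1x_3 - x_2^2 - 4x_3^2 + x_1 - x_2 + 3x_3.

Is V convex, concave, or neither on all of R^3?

V is quadratic, so its Hessian is the constant matrix H = [[-6, -2, -4], [-2, -2, 0], [-4, 0, -8]].
Leading principal minors: -6, 8, -32.
Signs alternate −, +, − ⇒ H ≺ 0 ⇒ concave.

concave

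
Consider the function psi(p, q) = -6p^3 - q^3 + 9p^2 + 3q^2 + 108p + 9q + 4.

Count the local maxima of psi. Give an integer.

1

psi separates as a function of p plus a function of q, so ∇psi=0 decouples.
∂psi/∂p = -18(p - 3)(p + 2) = 0 at p ∈ {-2, 3}; ∂psi/∂q = -3(q - 3)(q + 1) = 0 at q ∈ {-1, 3}.
The Hessian is diagonal: diag(psi_pp, psi_qq). Second derivatives: psi_pp(-2)=90, psi_pp(3)=-90; psi_qq(-1)=12, psi_qq(3)=-12.
Local maxima occur where both diagonal entries negative: (3, 3). Count: 1.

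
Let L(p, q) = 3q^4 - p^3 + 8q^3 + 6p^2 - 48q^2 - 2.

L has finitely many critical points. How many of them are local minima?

2

L separates as a function of p plus a function of q, so ∇L=0 decouples.
∂L/∂p = -3p(p - 4) = 0 at p ∈ {0, 4}; ∂L/∂q = 12q(q - 2)(q + 4) = 0 at q ∈ {-4, 0, 2}.
The Hessian is diagonal: diag(L_pp, L_qq). Second derivatives: L_pp(0)=12, L_pp(4)=-12; L_qq(-4)=288, L_qq(0)=-96, L_qq(2)=144.
Local minima occur where both diagonal entries positive: (0, -4), (0, 2). Count: 2.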